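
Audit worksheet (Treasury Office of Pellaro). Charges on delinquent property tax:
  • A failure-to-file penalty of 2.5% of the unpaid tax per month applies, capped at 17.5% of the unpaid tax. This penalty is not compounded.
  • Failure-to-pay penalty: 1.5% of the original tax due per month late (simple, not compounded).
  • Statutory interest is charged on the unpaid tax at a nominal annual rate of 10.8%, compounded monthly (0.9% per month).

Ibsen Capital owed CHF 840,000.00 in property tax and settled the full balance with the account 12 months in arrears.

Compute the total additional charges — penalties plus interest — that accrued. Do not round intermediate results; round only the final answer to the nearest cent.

Failure-to-file: 12 × 2.5% × CHF 840,000.00 = CHF 252,000.00, capped at 17.5% × CHF 840,000.00 = CHF 147,000.00
Failure-to-pay penalty: 12 × 1.5% × CHF 840,000.00 = CHF 151,200.00
Interest: CHF 840,000.00 × ((1 + 0.009)^12 − 1) = CHF 840,000.00 × 0.1135097… = CHF 95,348.1270…
Penalties + interest = CHF 298,200.0000 + CHF 95,348.1270… = CHF 393,548.13

CHF 393,548.13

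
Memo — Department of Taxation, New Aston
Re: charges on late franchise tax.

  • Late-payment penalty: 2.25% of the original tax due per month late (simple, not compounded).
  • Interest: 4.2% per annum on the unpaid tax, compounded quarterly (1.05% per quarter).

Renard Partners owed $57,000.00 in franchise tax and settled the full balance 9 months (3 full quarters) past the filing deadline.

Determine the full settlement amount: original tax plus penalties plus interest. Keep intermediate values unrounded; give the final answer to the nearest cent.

Late-payment penalty = 2.25% × $57,000.00 × 9 mo = $11,542.50
Interest: $57,000.00 × ((1 + 0.0105)^3 − 1) = $57,000.00 × 0.0318319… = $1,814.4187…
Total = $57,000.00 + $11,542.5000 + $1,814.4187… = $70,356.92

$70,356.92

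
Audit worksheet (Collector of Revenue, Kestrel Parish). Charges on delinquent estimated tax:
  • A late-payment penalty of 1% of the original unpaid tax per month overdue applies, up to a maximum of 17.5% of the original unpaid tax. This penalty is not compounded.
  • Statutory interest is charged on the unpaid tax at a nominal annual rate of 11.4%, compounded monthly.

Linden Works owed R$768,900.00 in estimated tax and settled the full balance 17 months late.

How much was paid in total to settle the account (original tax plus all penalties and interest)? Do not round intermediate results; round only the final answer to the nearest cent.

R$1,033,691.39

Penalty: 17 × 1% × R$768,900.00 = R$130,713.00 (below the 17.5% cap of R$134,557.50)
Interest (11.4%/yr ÷ 12 = 0.95%/month): R$768,900.00 × ((1 + 0.0095)^17 − 1) = R$134,078.3894…
Total = R$768,900.00 + R$130,713.0000 + R$134,078.3894… = R$1,033,691.39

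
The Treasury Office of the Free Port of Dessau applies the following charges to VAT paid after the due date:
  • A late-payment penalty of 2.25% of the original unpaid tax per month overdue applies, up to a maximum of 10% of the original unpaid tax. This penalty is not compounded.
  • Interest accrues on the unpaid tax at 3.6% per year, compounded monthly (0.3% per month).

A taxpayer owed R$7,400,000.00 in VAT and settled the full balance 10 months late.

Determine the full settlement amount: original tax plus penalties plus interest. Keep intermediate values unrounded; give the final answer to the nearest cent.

R$8,365,021.10

Penalty (uncapped): 10 × 2.25% × R$7,400,000.00 = R$1,665,000.00; cap = 10% × R$7,400,000.00 = R$740,000.00 → penalty = R$740,000.00
Interest: R$7,400,000.00 × ((1 + 0.003)^10 − 1) = R$7,400,000.00 × 0.0304083… = R$225,021.1023…
Total = R$7,400,000.00 + R$740,000.0000 + R$225,021.1023… = R$8,365,021.10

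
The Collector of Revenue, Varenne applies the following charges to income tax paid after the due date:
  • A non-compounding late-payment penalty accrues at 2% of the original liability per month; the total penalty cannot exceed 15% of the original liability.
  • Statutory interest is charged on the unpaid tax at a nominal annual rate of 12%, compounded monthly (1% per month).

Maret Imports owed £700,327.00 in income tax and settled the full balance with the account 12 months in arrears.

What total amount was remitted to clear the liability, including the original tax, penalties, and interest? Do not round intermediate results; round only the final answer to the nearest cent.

£894,195.04

Penalty (uncapped): 12 × 2% × £700,327.00 = £168,078.48; cap = 15% × £700,327.00 = £105,049.05 → penalty = £105,049.05
Interest: £700,327.00 × ((1 + 0.01)^12 − 1) = £700,327.00 × 0.1268250… = £88,818.9929…
Total = £700,327.00 + £105,049.0500 + £88,818.9929… = £894,195.04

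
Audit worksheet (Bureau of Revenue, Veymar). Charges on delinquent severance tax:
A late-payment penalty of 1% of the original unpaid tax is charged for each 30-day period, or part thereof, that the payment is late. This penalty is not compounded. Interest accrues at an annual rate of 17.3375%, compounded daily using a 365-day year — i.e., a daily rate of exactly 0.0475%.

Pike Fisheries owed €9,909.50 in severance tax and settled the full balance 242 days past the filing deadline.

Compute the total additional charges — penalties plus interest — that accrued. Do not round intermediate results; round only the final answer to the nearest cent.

€2,098.70

Penalty periods: ⌈242/30⌉ = 9; penalty = 9 × 1% × €9,909.50 = €891.86…
Interest: €9,909.50 × ((1 + 0.000475)^242 − 1) = €9,909.50 × 0.12178673… = €1,206.8456…
Penalties + interest = €891.8550 + €1,206.8456… = €2,098.70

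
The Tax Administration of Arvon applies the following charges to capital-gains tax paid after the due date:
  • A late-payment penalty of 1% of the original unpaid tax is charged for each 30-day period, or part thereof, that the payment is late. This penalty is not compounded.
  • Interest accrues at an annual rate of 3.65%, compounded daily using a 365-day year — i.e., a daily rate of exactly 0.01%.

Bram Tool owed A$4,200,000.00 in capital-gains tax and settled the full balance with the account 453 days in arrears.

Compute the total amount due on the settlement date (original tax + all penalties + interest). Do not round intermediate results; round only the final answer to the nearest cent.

A$5,066,625.25

Penalty periods: ⌈453/30⌉ = 16; penalty = 16 × 1% × A$4,200,000.00 = A$672,000.00
Interest: A$4,200,000.00 × ((1 + 0.0001)^453 − 1) = A$4,200,000.00 × 0.04633935… = A$194,625.2513…
Total = A$4,200,000.00 + A$672,000.0000 + A$194,625.2513… = A$5,066,625.25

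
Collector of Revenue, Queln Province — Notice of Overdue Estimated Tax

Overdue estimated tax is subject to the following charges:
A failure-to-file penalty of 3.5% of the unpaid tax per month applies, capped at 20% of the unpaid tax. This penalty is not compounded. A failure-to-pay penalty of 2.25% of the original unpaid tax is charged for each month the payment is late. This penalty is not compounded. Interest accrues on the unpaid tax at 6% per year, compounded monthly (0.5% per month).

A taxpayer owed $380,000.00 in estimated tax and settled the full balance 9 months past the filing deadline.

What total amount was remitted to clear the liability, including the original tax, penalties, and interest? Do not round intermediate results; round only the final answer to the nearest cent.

$550,396.02

Failure-to-file: 9 × 3.5% × $380,000.00 = $119,700.00, capped at 20% × $380,000.00 = $76,000.00
Failure-to-pay penalty = 2.25% × $380,000.00 × 9 mo = $76,950.00
Interest: $380,000.00 × ((1 + 0.005)^9 − 1) = $380,000.00 × 0.0459106… = $17,446.0201…
Total = $380,000.00 + $152,950.0000 + $17,446.0201… = $550,396.02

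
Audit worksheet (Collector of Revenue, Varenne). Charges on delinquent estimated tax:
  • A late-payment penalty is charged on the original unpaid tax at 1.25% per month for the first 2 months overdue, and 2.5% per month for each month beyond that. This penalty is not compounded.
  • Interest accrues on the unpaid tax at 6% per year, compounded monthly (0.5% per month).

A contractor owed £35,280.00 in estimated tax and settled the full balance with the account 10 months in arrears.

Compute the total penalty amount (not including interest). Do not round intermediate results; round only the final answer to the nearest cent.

Penalty, months 1–2: 2 × 1.25% × £35,280.00 = £882.00
Penalty, months 3–10: 8 × 2.5% × £35,280.00 = £7,056.00
Total penalty = £882.00 + £7,056.00 = £7,938.00

£7,938.00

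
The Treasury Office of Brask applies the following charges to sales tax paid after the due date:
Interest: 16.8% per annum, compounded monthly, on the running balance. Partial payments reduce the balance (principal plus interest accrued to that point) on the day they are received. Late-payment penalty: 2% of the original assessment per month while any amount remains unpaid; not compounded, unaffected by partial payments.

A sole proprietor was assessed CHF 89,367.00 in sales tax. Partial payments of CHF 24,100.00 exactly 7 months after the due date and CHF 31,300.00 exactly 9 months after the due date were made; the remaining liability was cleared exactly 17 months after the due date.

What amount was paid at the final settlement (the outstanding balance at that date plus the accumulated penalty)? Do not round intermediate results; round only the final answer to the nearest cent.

CHF 80,901.56

Monthly rate = 16.8% ÷ 12 = 1.4%
Balance at month 7: CHF 89,367.0000 × (1 + 0.014)^7 = CHF 98,501.5046…
After CHF 24,100.00 payment: CHF 98,501.5046… − CHF 24,100.00 = CHF 74,401.5046…
Balance at month 9: CHF 74,401.5046… × (1 + 0.014)^2 = CHF 76,499.3294…
After CHF 31,300.00 payment: CHF 76,499.3294… − CHF 31,300.00 = CHF 45,199.3294…
Balance at month 17: CHF 45,199.3294… × (1 + 0.014)^8 = CHF 50,516.7766…
Penalty: 17 × 2% × CHF 89,367.00 = CHF 30,384.78
Final settlement = outstanding balance + penalty = CHF 50,516.7766… + CHF 30,384.78 = CHF 80,901.56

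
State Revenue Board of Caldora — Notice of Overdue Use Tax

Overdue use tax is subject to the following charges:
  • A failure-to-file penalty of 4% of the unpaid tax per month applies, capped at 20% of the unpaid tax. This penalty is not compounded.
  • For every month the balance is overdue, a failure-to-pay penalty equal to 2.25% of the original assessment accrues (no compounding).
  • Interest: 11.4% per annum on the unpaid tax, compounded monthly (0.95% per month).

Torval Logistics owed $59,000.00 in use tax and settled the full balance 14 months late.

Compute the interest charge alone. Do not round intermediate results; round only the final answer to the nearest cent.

$8,350.46

Interest: $59,000.00 × ((1 + 0.0095)^14 − 1) = $59,000.00 × 0.1415331… = $8,350.4555…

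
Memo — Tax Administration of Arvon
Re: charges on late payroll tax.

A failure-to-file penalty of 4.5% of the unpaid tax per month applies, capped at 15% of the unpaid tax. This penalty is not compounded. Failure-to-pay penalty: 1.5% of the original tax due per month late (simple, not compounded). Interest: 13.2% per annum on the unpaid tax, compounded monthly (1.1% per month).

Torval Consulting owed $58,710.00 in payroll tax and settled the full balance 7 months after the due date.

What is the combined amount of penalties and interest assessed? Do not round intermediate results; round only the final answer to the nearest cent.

$19,643.67

Failure-to-file: 7 × 4.5% × $58,710.00 = $18,493.65, capped at 15% × $58,710.00 = $8,806.50
Failure-to-pay penalty = 1.5% × $58,710.00 × 7 mo = $6,164.55
Interest: $58,710.00 × ((1 + 0.011)^7 − 1) = $58,710.00 × 0.0795881… = $4,672.6174…
Penalties + interest = $14,971.0500 + $4,672.6174… = $19,643.67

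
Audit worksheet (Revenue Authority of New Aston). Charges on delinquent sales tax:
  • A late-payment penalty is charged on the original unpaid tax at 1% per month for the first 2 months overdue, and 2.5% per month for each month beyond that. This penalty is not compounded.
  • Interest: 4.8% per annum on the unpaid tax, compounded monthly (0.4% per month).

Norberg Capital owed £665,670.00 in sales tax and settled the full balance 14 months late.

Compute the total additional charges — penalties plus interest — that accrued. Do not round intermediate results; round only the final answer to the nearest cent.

Penalty, months 1–2: 2 × 1% × £665,670.00 = £13,313.40
Penalty, months 3–14: 12 × 2.5% × £665,670.00 = £199,701.00
Interest: £665,670.00 × ((1 + 0.004)^14 − 1) = £665,670.00 × 0.0574796… = £38,262.4149…
Penalties + interest = £213,014.4000 + £38,262.4149… = £251,276.81

£251,276.81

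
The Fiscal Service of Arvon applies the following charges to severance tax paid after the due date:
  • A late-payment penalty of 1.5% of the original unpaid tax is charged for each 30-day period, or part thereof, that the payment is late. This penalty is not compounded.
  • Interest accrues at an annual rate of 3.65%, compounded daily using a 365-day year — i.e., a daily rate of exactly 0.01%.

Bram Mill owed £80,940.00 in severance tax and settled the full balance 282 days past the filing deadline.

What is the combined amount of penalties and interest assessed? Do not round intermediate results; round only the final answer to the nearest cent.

£14,455.88

Penalty periods: ⌈282/30⌉ = 10; penalty = 10 × 1.5% × £80,940.00 = £12,141.00
Interest: £80,940.00 × ((1 + 0.0001)^282 − 1) = £80,940.00 × 0.02859993… = £2,314.8786…
Penalties + interest = £12,141.0000 + £2,314.8786… = £14,455.88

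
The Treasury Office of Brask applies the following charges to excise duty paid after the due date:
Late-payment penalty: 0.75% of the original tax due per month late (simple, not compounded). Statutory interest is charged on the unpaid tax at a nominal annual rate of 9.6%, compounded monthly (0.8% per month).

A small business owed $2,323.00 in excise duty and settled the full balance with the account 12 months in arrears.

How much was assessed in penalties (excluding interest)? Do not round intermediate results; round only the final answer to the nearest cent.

$209.07

Late-payment penalty = 0.75% × $2,323.00 × 12 mo = $209.07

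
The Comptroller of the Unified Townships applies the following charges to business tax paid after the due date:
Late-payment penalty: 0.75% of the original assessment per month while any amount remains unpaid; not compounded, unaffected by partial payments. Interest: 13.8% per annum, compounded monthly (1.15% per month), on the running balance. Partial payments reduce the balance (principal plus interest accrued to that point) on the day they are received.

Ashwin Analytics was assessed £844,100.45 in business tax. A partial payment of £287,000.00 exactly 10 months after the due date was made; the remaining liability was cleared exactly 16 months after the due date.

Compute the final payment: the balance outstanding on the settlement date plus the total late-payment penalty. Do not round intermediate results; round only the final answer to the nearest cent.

Balance at month 10: £844,100.4500 × (1 + 0.0115)^10 = £946,352.6506…
After £287,000.00 payment: £946,352.6506… − £287,000.00 = £659,352.6506…
Balance at month 16: £659,352.6506… × (1 + 0.0115)^6 = £706,176.2040…
Penalty: 16 × 0.75% × £844,100.45 = £101,292.05…
Final settlement = outstanding balance + penalty = £706,176.2040… + £101,292.05… = £807,468.26

£807,468.26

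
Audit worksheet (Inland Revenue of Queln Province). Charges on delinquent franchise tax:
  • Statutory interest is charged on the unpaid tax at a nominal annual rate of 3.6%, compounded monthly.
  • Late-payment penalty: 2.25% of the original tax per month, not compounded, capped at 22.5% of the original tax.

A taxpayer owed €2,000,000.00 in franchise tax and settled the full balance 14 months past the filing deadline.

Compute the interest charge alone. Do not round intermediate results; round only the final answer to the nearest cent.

Interest (3.6%/yr ÷ 12 = 0.3%/month): €2,000,000.00 × ((1 + 0.003)^14 − 1) = €85,657.8191…

€85,657.82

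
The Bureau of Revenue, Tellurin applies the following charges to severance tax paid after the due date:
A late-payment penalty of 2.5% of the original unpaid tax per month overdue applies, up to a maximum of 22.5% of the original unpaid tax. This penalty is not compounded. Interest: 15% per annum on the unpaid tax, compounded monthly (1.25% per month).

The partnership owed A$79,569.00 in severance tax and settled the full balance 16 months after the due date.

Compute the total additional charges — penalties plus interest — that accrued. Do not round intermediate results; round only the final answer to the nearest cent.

A$35,399.42

Penalty (uncapped): 16 × 2.5% × A$79,569.00 = A$31,827.60; cap = 22.5% × A$79,569.00 = A$17,903.03… → penalty = A$17,903.03…
Interest: A$79,569.00 × ((1 + 0.0125)^16 − 1) = A$79,569.00 × 0.2198895… = A$17,496.3914…
Penalties + interest = A$17,903.0250 + A$17,496.3914… = A$35,399.42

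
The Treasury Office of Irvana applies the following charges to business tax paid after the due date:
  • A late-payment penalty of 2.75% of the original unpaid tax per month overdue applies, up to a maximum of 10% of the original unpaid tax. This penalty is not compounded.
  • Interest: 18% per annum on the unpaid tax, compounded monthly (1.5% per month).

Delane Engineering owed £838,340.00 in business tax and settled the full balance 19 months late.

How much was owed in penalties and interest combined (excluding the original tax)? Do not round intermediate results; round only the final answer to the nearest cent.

Penalty (uncapped): 19 × 2.75% × £838,340.00 = £438,032.65; cap = 10% × £838,340.00 = £83,834.00 → penalty = £83,834.00
Interest: £838,340.00 × ((1 + 0.015)^19 − 1) = £838,340.00 × 0.3269507… = £274,095.8879…
Penalties + interest = £83,834.0000 + £274,095.8879… = £357,929.89

£357,929.89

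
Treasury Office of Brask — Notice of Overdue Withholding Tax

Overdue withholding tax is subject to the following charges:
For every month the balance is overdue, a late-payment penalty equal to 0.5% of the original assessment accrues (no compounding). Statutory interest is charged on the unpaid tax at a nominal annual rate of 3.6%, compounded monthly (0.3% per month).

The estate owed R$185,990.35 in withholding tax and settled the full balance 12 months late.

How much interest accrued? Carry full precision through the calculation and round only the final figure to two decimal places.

R$6,807.24

Interest: R$185,990.35 × ((1 + 0.003)^12 − 1) = R$185,990.35 × 0.0366000… = R$6,807.2431…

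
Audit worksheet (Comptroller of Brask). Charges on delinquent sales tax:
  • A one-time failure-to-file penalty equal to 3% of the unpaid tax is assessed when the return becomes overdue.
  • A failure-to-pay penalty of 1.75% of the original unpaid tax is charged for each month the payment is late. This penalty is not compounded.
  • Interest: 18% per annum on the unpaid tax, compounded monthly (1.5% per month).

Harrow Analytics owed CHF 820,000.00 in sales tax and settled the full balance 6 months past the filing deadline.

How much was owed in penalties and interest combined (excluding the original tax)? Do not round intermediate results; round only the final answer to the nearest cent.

CHF 187,323.48

Failure-to-file penalty: 3% × CHF 820,000.00 = CHF 24,600.00
Failure-to-pay penalty: 6 × 1.75% × CHF 820,000.00 = CHF 86,100.00
Interest: CHF 820,000.00 × ((1 + 0.015)^6 − 1) = CHF 820,000.00 × 0.0934433… = CHF 76,623.4764…
Penalties + interest = CHF 110,700.0000 + CHF 76,623.4764… = CHF 187,323.48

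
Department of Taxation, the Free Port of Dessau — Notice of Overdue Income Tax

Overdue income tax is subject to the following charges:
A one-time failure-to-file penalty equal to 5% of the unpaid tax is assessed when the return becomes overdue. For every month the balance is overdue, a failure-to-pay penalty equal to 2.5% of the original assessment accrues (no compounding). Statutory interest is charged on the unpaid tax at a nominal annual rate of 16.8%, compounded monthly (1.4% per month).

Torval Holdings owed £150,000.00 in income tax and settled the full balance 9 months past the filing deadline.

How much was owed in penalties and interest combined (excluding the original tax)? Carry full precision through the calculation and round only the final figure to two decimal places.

Failure-to-file penalty: 5% × £150,000.00 = £7,500.00
Failure-to-pay penalty = 2.5% × £150,000.00 × 9 mo = £33,750.00
Interest: £150,000.00 × ((1 + 0.014)^9 − 1) = £150,000.00 × 0.1332914… = £19,993.7107…
Penalties + interest = £41,250.0000 + £19,993.7107… = £61,243.71

£61,243.71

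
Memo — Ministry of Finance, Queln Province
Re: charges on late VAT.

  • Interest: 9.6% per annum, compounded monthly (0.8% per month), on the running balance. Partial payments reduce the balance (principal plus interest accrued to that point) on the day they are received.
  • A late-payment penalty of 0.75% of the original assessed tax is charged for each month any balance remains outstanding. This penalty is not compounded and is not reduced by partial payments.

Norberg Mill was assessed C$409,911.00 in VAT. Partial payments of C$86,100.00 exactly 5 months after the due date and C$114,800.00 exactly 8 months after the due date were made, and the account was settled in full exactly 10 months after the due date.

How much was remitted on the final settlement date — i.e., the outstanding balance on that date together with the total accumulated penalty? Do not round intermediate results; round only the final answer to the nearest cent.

Balance at month 5: C$409,911.0000 × (1 + 0.008)^5 = C$426,571.8902…
After C$86,100.00 payment: C$426,571.8902… − C$86,100.00 = C$340,471.8902…
Balance at month 8: C$340,471.8902… × (1 + 0.008)^3 = C$348,708.7605…
After C$114,800.00 payment: C$348,708.7605… − C$114,800.00 = C$233,908.7605…
Balance at month 10: C$233,908.7605… × (1 + 0.008)^2 = C$237,666.2708…
Penalty: 10 × 0.75% × C$409,911.00 = C$30,743.33…
Final settlement = outstanding balance + penalty = C$237,666.2708… + C$30,743.33… = C$268,409.60

C$268,409.60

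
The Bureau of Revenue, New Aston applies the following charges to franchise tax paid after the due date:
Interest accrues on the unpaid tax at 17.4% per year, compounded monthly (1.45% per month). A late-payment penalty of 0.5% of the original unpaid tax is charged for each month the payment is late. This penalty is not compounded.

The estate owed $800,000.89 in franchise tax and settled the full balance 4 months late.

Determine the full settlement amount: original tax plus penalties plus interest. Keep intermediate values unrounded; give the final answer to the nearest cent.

Late-payment penalty: 4 × 0.5% × $800,000.89 = $16,000.02…
Interest: $800,000.89 × ((1 + 0.0145)^4 − 1) = $800,000.89 × 0.0592737… = $47,419.0437…
Total = $800,000.89 + $16,000.0178 + $47,419.0437… = $863,419.95

$863,419.95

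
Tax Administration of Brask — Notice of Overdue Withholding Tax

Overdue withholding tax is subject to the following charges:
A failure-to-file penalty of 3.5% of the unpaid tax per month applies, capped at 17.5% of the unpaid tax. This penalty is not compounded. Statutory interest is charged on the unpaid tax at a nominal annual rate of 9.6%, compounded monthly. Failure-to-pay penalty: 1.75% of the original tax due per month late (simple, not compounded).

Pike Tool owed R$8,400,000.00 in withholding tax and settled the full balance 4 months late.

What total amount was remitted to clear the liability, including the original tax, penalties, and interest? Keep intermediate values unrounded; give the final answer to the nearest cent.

R$10,436,042.84

Failure-to-file: 4 × 3.5% × R$8,400,000.00 = R$1,176,000.00 (under the 17.5% cap)
Failure-to-pay penalty = 1.75% × R$8,400,000.00 × 4 mo = R$588,000.00
Interest (9.6%/yr ÷ 12 = 0.8%/month): R$8,400,000.00 × ((1 + 0.008)^4 − 1) = R$272,042.8376…
Total = R$8,400,000.00 + R$1,764,000.0000 + R$272,042.8376… = R$10,436,042.84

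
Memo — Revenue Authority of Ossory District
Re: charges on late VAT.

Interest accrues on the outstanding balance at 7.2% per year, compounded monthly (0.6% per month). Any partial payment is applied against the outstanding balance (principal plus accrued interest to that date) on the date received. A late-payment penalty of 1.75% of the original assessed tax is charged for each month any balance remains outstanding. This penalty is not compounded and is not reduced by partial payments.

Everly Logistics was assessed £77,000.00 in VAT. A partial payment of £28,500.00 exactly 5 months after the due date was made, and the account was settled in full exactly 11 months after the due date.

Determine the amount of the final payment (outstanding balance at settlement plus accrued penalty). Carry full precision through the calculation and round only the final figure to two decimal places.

£67,518.22

Balance at month 5: £77,000.0000 × (1 + 0.006)^5 = £79,337.8868…
After £28,500.00 payment: £79,337.8868… − £28,500.00 = £50,837.8868…
Balance at month 11: £50,837.8868… × (1 + 0.006)^6 = £52,695.7238…
Penalty: 11 × 1.75% × £77,000.00 = £14,822.50
Final settlement = outstanding balance + penalty = £52,695.7238… + £14,822.50 = £67,518.22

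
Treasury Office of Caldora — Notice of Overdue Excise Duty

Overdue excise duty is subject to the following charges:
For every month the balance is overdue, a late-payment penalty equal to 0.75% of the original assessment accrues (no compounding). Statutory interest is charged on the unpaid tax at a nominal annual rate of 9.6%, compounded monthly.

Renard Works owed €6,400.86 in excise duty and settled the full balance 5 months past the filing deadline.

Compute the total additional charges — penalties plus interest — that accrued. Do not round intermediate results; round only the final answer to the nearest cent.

€500.20

Late-payment penalty = 0.75% × €6,400.86 × 5 mo = €240.03…
Interest (9.6%/yr ÷ 12 = 0.8%/month): €6,400.86 × ((1 + 0.008)^5 − 1) = €260.1639…
Penalties + interest = €240.0323… + €260.1639… = €500.20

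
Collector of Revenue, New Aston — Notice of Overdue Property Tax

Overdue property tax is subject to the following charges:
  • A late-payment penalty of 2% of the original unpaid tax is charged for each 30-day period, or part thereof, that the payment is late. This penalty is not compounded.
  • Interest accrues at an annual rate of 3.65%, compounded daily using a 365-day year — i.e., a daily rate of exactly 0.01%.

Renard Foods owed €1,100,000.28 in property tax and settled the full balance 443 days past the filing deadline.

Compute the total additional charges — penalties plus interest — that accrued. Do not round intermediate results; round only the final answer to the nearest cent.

Penalty periods: ⌈443/30⌉ = 15; penalty = 15 × 2% × €1,100,000.28 = €330,000.08…
Interest: €1,100,000.28 × ((1 + 0.0001)^443 − 1) = €1,100,000.28 × 0.04529358… = €49,822.9523…
Penalties + interest = €330,000.0840 + €49,822.9523… = €379,823.04

€379,823.04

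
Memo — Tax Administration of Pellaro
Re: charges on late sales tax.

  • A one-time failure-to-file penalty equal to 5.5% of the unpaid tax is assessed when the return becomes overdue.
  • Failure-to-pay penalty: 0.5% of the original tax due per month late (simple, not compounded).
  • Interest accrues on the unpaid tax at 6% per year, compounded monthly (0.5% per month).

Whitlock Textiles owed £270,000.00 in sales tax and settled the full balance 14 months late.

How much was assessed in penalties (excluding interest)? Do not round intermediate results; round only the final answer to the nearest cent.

£33,750.00

Failure-to-file penalty: 5.5% × £270,000.00 = £14,850.00
Failure-to-pay penalty = 0.5% × £270,000.00 × 14 mo = £18,900.00
Total penalty = £14,850.00 + £18,900.00 = £33,750.00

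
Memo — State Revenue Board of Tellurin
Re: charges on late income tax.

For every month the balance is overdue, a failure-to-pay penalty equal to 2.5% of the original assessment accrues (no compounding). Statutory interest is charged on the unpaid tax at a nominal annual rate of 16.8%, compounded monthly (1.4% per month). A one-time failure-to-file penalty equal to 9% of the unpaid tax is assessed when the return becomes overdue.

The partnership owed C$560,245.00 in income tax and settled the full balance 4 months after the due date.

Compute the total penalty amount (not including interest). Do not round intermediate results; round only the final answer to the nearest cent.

Failure-to-file penalty: 9% × C$560,245.00 = C$50,422.05
Failure-to-pay penalty = 2.5% × C$560,245.00 × 4 mo = C$56,024.50
Total penalty = C$50,422.05 + C$56,024.50 = C$106,446.55

C$106,446.55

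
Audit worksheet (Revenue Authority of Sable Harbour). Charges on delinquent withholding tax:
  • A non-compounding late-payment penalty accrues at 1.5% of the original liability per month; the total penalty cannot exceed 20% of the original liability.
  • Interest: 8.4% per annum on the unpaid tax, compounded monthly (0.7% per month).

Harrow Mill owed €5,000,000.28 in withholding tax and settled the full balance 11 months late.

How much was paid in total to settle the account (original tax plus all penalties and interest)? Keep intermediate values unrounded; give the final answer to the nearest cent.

Penalty: 11 × 1.5% × €5,000,000.28 = €825,000.05… (below the 20% cap of €1,000,000.06…)
Interest: €5,000,000.28 × ((1 + 0.007)^11 − 1) = €5,000,000.28 × 0.0797524… = €398,761.9981…
Total = €5,000,000.28 + €825,000.0462 + €398,761.9981… = €6,223,762.32

€6,223,762.32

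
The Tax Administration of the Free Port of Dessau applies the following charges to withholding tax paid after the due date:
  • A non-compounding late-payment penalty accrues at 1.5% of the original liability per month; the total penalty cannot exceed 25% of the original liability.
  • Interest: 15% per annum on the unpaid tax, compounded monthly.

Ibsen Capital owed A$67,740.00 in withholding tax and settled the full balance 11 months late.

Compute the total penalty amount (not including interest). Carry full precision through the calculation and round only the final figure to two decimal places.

Penalty: 11 × 1.5% × A$67,740.00 = A$11,177.10 (below the 25% cap of A$16,935.00)

A$11,177.10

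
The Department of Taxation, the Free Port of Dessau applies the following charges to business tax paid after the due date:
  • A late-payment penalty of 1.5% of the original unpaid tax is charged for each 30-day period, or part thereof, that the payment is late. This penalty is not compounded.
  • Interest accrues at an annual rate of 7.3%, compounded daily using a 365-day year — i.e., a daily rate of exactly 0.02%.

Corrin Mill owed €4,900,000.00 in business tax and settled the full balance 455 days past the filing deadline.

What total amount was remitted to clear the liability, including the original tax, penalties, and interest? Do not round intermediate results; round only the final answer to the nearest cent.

€6,542,769.29

Penalty periods: ⌈455/30⌉ = 16; penalty = 16 × 1.5% × €4,900,000.00 = €1,176,000.00
Interest: €4,900,000.00 × ((1 + 0.0002)^455 − 1) = €4,900,000.00 × 0.09525904… = €466,769.2945…
Total = €4,900,000.00 + €1,176,000.0000 + €466,769.2945… = €6,542,769.29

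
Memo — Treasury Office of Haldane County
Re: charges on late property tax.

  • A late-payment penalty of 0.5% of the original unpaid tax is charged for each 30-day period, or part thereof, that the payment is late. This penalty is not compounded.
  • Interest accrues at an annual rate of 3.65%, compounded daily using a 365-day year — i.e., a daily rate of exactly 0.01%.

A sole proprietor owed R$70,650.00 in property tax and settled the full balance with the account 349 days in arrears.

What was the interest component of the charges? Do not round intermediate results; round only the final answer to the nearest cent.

Interest: R$70,650.00 × ((1 + 0.0001)^349 − 1) = R$70,650.00 × 0.03551435… = R$2,509.0885…

R$2,509.09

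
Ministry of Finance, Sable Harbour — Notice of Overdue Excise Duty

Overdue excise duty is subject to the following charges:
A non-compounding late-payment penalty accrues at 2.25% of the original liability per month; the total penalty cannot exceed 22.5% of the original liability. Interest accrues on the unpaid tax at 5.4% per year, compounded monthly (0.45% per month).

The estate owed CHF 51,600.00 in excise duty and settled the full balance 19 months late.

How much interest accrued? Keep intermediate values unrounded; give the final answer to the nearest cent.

CHF 4,595.12

Interest: CHF 51,600.00 × ((1 + 0.0045)^19 − 1) = CHF 51,600.00 × 0.0890527… = CHF 4,595.1173…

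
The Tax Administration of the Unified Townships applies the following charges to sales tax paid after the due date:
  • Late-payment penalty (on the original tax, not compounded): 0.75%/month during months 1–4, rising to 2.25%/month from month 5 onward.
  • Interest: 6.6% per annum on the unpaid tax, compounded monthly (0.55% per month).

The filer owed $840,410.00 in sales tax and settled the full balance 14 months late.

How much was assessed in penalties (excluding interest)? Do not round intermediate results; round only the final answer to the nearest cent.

$214,304.55

Penalty, months 1–4: 4 × 0.75% × $840,410.00 = $25,212.30
Penalty, months 5–14: 10 × 2.25% × $840,410.00 = $189,092.25
Total penalty = $25,212.30 + $189,092.25 = $214,304.55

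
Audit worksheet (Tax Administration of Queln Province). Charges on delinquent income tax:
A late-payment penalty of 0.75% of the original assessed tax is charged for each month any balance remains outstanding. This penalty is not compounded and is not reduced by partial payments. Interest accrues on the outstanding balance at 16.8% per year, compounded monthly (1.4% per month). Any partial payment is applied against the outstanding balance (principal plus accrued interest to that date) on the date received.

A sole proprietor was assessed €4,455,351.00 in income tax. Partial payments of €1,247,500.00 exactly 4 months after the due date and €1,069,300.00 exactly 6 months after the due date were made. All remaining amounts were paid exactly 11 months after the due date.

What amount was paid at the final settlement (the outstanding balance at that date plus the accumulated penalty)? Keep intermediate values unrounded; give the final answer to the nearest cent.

Balance at month 4: €4,455,351.0000 × (1 + 0.014)^4 = €4,710,139.2219…
After €1,247,500.00 payment: €4,710,139.2219… − €1,247,500.00 = €3,462,639.2219…
Balance at month 6: €3,462,639.2219… × (1 + 0.014)^2 = €3,560,271.7974…
After €1,069,300.00 payment: €3,560,271.7974… − €1,069,300.00 = €2,490,971.7974…
Balance at month 11: €2,490,971.7974… × (1 + 0.014)^5 = €2,670,290.9600…
Penalty: 11 × 0.75% × €4,455,351.00 = €367,566.46…
Final settlement = outstanding balance + penalty = €2,670,290.9600… + €367,566.46… = €3,037,857.42

€3,037,857.42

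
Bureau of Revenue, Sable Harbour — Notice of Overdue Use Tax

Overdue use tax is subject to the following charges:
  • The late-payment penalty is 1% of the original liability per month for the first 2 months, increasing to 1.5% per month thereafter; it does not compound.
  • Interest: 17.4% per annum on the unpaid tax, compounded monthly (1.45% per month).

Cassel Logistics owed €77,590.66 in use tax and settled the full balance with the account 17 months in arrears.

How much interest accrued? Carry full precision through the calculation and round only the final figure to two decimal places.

€21,514.06

Interest: €77,590.66 × ((1 + 0.0145)^17 − 1) = €77,590.66 × 0.2772764… = €21,514.0555…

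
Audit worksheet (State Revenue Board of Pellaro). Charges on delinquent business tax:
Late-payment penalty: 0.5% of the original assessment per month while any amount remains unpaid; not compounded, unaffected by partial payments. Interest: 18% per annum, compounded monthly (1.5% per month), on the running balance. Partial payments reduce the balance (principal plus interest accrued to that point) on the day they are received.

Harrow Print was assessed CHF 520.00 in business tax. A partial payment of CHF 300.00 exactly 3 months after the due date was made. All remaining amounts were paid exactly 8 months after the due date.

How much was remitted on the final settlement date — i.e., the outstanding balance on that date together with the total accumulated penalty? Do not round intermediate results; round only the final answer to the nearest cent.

Balance at month 3: CHF 520.0000 × (1 + 0.015)^3 = CHF 543.7528…
After CHF 300.00 payment: CHF 543.7528… − CHF 300.00 = CHF 243.7528…
Balance at month 8: CHF 243.7528… × (1 + 0.015)^5 = CHF 262.5909…
Penalty: 8 × 0.5% × CHF 520.00 = CHF 20.80
Final settlement = outstanding balance + penalty = CHF 262.5909… + CHF 20.80 = CHF 283.39

CHF 283.39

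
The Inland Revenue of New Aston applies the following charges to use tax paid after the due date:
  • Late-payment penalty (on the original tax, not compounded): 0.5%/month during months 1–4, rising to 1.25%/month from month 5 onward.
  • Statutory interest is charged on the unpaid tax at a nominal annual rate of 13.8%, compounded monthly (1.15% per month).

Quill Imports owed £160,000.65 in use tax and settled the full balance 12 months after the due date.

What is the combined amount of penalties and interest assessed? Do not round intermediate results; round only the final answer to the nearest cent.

Penalty, months 1–4: 4 × 0.5% × £160,000.65 = £3,200.01…
Penalty, months 5–12: 8 × 1.25% × £160,000.65 = £16,000.07…
Interest: £160,000.65 × ((1 + 0.0115)^12 − 1) = £160,000.65 × 0.1470719… = £23,531.6014…
Penalties + interest = £19,200.0780 + £23,531.6014… = £42,731.68

£42,731.68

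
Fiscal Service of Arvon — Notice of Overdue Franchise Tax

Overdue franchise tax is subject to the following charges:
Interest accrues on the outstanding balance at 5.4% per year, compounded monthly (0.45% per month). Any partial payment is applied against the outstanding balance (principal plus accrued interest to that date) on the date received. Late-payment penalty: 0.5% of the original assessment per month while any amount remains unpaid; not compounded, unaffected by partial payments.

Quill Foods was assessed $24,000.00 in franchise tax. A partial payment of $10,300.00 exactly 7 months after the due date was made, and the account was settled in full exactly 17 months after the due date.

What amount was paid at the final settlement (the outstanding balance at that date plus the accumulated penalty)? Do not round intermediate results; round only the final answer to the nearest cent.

Balance at month 7: $24,000.0000 × (1 + 0.0045)^7 = $24,766.2829…
After $10,300.00 payment: $24,766.2829… − $10,300.00 = $14,466.2829…
Balance at month 17: $14,466.2829… × (1 + 0.0045)^10 = $15,130.6075…
Penalty: 17 × 0.5% × $24,000.00 = $2,040.00
Final settlement = outstanding balance + penalty = $15,130.6075… + $2,040.00 = $17,170.61

$17,170.61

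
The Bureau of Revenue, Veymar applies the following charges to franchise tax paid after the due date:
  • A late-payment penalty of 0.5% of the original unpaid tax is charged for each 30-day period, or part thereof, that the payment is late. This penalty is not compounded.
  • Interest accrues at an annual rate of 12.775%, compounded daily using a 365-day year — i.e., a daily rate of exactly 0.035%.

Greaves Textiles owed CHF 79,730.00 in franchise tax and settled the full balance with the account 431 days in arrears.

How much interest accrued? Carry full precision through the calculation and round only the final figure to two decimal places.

CHF 12,979.37

Interest: CHF 79,730.00 × ((1 + 0.00035)^431 − 1) = CHF 79,730.00 × 0.16279153… = CHF 12,979.3689…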